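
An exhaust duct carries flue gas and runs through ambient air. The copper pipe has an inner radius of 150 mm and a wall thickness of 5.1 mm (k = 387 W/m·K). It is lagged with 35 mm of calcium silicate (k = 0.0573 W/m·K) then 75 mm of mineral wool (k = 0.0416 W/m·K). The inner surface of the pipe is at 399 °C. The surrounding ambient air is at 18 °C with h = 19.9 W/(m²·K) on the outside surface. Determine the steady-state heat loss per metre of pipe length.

q′ ≈ 204 W/m

Treating each annulus and film as a series resistance:
R_copper pipe wall = ln(155.1/150)/(2π×387×1) = 1.375×10^-5 K/W
R_calcium silicate = ln(190.1/155.1)/(2π×0.0573×1) = 0.5652 K/W
R_mineral wool = ln(265.1/190.1)/(2π×0.0416×1) = 1.272 K/W
R_outer film = 1/(h_o·2πr_oL) = 1/(19.9×2π×0.2651×1) = 0.03017 K/W
R_total = 1.868 K/W
Q = ΔT/R_total = 381/1.868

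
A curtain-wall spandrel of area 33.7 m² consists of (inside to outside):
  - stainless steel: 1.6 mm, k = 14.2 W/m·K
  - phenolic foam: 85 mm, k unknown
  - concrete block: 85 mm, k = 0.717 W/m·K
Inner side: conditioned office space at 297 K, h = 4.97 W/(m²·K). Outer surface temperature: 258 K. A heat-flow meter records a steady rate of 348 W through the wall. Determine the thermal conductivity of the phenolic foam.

k ≈ 0.0246 W/(m·K)

Treating each layer as a thermal resistance in series:
R_inner film = 1/(h_i·A) = 1/(4.97×33.7) = 0.005971 K/W
R_stainless steel = L/(kA) = 0.0016/(14.2×33.7) = 3.344×10^-6 K/W
R_concrete block = L/(kA) = 0.085/(0.717×33.7) = 0.003518 K/W
Sum of known resistances R_other = 0.009492 K/W
Total R = ΔT/Q = 39/348 = 0.1121 K/W
R_phenolic foam = R_total − R_other = 0.1026 K/W
k = L/(R·A) = 0.085/(0.1026×33.7)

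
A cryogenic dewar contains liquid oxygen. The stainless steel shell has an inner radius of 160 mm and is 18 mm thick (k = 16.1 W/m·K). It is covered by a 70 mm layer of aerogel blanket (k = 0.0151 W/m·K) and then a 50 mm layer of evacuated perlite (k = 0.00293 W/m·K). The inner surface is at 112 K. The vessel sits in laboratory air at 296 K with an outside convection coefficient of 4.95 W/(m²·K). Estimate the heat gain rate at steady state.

Q ≈ 6.84 W

For a spherical shell R = (1/r₁ − 1/r₂)/(4πk); film R = 1/(h·4πr²). In series:
R_stainless steel shell = (1/0.16 − 1/0.178)/(4π×16.1) = 0.003124 K/W
R_aerogel blanket = (1/0.178 − 1/0.248)/(4π×0.0151) = 8.357 K/W
R_evacuated perlite = (1/0.248 − 1/0.298)/(4π×0.00293) = 18.37 K/W
R_outer film = 1/(h·4πr_o²) = 1/(4.95×4π×0.298²) = 0.181 K/W
R_total = 26.92 K/W
Q = ΔT/R_total = 184/26.92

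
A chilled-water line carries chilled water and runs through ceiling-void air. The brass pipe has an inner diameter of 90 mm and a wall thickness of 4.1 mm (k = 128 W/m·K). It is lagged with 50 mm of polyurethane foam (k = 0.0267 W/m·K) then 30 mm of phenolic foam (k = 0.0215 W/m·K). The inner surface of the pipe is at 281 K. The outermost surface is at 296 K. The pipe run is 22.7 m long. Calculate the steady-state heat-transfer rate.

Cylindrical conduction, so R = ln(r₂/r₁)/(2πkL) per layer, in series:
R_brass pipe wall = ln(49.1/45)/(2π×128×22.7) = 4.776×10^-6 K/W
R_polyurethane foam = ln(99.1/49.1)/(2π×0.0267×22.7) = 0.1844 K/W
R_phenolic foam = ln(129.1/99.1)/(2π×0.0215×22.7) = 0.08624 K/W
R_total = 0.2707 K/W
Q = ΔT/R_total = 15/0.2707

Q ≈ 55.4 W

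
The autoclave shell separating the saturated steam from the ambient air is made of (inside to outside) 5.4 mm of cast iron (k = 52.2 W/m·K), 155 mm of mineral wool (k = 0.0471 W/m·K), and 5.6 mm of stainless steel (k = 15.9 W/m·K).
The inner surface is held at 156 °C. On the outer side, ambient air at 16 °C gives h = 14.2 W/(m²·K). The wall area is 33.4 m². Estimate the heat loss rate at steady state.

Q ≈ 1390 W

Thermal resistances in series:
R_cast iron = L/(kA) = 0.0054/(52.2×33.4) = 3.097×10^-6 K/W
R_mineral wool = L/(kA) = 0.155/(0.0471×33.4) = 0.09853 K/W
R_stainless steel = L/(kA) = 0.0056/(15.9×33.4) = 1.054×10^-5 K/W
R_outer film = 1/(h_o·A) = 1/(14.2×33.4) = 0.002108 K/W
R_total = 0.1007 K/W
Q = ΔT / R_total = 140 / 0.1007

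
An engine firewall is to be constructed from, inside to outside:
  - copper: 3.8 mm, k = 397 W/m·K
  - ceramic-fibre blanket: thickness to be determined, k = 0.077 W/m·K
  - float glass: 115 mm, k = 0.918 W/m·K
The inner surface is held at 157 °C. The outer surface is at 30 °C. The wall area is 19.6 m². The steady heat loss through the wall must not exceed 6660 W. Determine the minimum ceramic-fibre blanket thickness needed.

Model the wall as resistances in series:
R_copper = L/(kA) = 0.0038/(397×19.6) = 4.884×10^-7 K/W
R_float glass = L/(kA) = 0.115/(0.918×19.6) = 0.006391 K/W
Sum of the known resistances R_other = 0.006392 K/W
Required total resistance R_tot = ΔT/Q_allow = 127/6660 = 0.01907 K/W
R_ceramic-fibre blanket = R_tot − R_other = 0.01268 K/W
L = R·k·A = 0.01268×0.077×19.6

L ≈ 19.1 mm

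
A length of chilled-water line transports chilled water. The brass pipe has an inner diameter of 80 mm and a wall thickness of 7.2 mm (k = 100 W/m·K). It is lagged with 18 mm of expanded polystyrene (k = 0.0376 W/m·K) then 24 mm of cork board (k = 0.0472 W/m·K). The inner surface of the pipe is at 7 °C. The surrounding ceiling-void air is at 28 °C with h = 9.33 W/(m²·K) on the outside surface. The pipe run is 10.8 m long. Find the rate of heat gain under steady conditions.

Q ≈ 86.7 W

Treating each annulus and film as a series resistance:
R_brass pipe wall = ln(47.2/40)/(2π×100×10.8) = 2.439×10^-5 K/W
R_expanded polystyrene = ln(65.2/47.2)/(2π×0.0376×10.8) = 0.1266 K/W
R_cork board = ln(89.2/65.2)/(2π×0.0472×10.8) = 0.09786 K/W
R_outer film = 1/(h_o·2πr_oL) = 1/(9.33×2π×0.0892×10.8) = 0.01771 K/W
R_total = 0.2422 K/W
Q = ΔT/R_total = 21/0.2422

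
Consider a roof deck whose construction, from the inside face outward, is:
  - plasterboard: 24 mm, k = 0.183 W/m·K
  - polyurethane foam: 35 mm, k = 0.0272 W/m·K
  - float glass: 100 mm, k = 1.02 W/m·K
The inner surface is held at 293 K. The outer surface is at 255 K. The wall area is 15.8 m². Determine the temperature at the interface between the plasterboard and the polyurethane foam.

Series thermal resistances:
R_plasterboard = L/(kA) = 0.024/(0.183×15.8) = 0.0083 K/W
R_polyurethane foam = L/(kA) = 0.035/(0.0272×15.8) = 0.08144 K/W
R_float glass = L/(kA) = 0.1/(1.02×15.8) = 0.006205 K/W
R_total = 0.09595 K/W;  Q = ΔT/R_total = 38/0.09595 = 396.1 W
T_interface = T_inner − Q·ΣR(inner→interface) = 293 − 396×0.0083

T ≈ 290 K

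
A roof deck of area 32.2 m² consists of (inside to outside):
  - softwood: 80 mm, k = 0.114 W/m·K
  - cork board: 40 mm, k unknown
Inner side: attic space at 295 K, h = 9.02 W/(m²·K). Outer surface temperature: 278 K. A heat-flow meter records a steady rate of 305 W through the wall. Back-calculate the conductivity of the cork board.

k ≈ 0.0407 W/(m·K)

Series thermal resistances:
R_inner film = 1/(h_i·A) = 1/(9.02×32.2) = 0.003443 K/W
R_softwood = L/(kA) = 0.08/(0.114×32.2) = 0.02179 K/W
Sum of known resistances R_other = 0.02524 K/W
Total R = ΔT/Q = 17/305 = 0.05574 K/W
R_cork board = R_total − R_other = 0.0305 K/W
k = L/(R·A) = 0.04/(0.0305×32.2)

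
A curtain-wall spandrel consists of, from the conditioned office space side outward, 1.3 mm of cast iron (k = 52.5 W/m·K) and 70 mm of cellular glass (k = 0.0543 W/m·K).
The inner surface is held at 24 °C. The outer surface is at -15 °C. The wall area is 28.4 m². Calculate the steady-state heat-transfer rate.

Q ≈ 859 W

Treating each layer as a thermal resistance in series:
R_cast iron = L/(kA) = 0.0013/(52.5×28.4) = 8.719×10^-7 K/W
R_cellular glass = L/(kA) = 0.07/(0.0543×28.4) = 0.04539 K/W
R_total = 0.04539 K/W
Q = ΔT / R_total = 39 / 0.04539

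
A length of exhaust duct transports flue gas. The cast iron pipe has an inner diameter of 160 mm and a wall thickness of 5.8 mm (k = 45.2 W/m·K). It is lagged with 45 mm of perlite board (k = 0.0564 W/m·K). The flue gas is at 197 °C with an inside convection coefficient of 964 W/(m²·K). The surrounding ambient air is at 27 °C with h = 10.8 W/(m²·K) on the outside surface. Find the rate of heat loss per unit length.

Cylindrical conduction, so R = ln(r₂/r₁)/(2πkL) per layer, in series:
R_inner film = 1/(h_i·2πr₁L) = 1/(964×2π×0.08×1) = 0.002064 K/W
R_cast iron pipe wall = ln(85.8/80)/(2π×45.2×1) = 2.465×10^-4 K/W
R_perlite board = ln(130.8/85.8)/(2π×0.0564×1) = 1.19 K/W
R_outer film = 1/(h_o·2πr_oL) = 1/(10.8×2π×0.1308×1) = 0.1127 K/W
R_total = 1.305 K/W
Q = ΔT/R_total = 170/1.305

q′ ≈ 130 W/m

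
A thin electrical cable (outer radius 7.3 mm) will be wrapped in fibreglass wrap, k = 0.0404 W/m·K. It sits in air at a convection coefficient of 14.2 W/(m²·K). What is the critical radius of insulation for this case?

r_cr ≈ 2.85 mm

For a cylinder r_cr = k/h = 0.0404/14.2
r_cr = 2.85 mm; since the bare radius (7.3 mm) is above r_cr, any added insulation will reduce heat loss.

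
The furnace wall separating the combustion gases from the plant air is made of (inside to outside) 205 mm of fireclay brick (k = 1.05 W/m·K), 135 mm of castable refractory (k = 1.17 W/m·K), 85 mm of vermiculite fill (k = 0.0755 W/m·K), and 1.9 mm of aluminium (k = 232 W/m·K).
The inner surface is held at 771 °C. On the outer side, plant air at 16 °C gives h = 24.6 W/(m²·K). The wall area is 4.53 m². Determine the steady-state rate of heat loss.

Q ≈ 2320 W

Treating each layer as a thermal resistance in series:
R_fireclay brick = L/(kA) = 0.205/(1.05×4.53) = 0.0431 K/W
R_castable refractory = L/(kA) = 0.135/(1.17×4.53) = 0.02547 K/W
R_vermiculite fill = L/(kA) = 0.085/(0.0755×4.53) = 0.2485 K/W
R_aluminium = L/(kA) = 0.0019/(232×4.53) = 1.808×10^-6 K/W
R_outer film = 1/(h_o·A) = 1/(24.6×4.53) = 0.008974 K/W
R_total = 0.3261 K/W
Q = ΔT / R_total = 755 / 0.3261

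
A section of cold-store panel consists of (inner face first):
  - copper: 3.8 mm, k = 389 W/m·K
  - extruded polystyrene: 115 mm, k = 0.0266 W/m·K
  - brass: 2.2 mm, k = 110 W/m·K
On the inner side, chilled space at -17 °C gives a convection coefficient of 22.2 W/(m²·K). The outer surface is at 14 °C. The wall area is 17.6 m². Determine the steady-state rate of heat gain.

Q ≈ 125 W

Treating each layer as a thermal resistance in series:
R_inner film = 1/(h_i·A) = 1/(22.2×17.6) = 0.002559 K/W
R_copper = L/(kA) = 0.0038/(389×17.6) = 5.55×10^-7 K/W
R_extruded polystyrene = L/(kA) = 0.115/(0.0266×17.6) = 0.2456 K/W
R_brass = L/(kA) = 0.0022/(110×17.6) = 1.136×10^-6 K/W
R_total = 0.2482 K/W
Q = ΔT / R_total = 31 / 0.2482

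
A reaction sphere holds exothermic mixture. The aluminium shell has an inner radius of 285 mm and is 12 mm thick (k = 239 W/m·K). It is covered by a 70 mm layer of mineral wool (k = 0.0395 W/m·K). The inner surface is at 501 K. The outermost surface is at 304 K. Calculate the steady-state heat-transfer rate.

Each spherical layer contributes R = (1/r_i − 1/r_o)/(4πk):
R_aluminium shell = (1/0.285 − 1/0.297)/(4π×239) = 4.72×10^-5 K/W
R_mineral wool = (1/0.297 − 1/0.367)/(4π×0.0395) = 1.294 K/W
R_total = 1.294 K/W
Q = ΔT/R_total = 197/1.294

Q ≈ 152 W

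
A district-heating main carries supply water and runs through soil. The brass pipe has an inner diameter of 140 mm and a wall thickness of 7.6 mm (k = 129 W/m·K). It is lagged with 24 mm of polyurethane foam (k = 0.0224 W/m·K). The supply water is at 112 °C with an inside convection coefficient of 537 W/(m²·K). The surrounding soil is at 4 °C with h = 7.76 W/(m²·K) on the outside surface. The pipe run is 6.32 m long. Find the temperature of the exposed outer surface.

For a radial system each layer contributes R = ln(r_out/r_in)/(2πkL); films add R = 1/(hA).
R_inner film = 1/(h_i·2πr₁L) = 1/(537×2π×0.07×6.32) = 6.699×10^-4 K/W
R_brass pipe wall = ln(77.6/70)/(2π×129×6.32) = 2.012×10^-5 K/W
R_polyurethane foam = ln(101.6/77.6)/(2π×0.0224×6.32) = 0.303 K/W
R_outer film = 1/(h_o·2πr_oL) = 1/(7.76×2π×0.1016×6.32) = 0.03194 K/W
R_total = 0.3356 K/W
Q = ΔT/R_total = 108/0.3356
Q = 322 W
T_interface = T_inner − Q·ΣR(inner→interface) = 112 − 322×0.3036

T ≈ 14.3 °C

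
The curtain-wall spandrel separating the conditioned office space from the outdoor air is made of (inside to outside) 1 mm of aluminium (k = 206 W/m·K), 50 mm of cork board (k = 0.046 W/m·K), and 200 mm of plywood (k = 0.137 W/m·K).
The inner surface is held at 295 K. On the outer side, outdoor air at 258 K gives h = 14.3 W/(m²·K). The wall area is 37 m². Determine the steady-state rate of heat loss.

Model the wall as resistances in series:
R_aluminium = L/(kA) = 0.001/(206×37) = 1.312×10^-7 K/W
R_cork board = L/(kA) = 0.05/(0.046×37) = 0.02938 K/W
R_plywood = L/(kA) = 0.2/(0.137×37) = 0.03946 K/W
R_outer film = 1/(h_o·A) = 1/(14.3×37) = 0.00189 K/W
R_total = 0.07072 K/W
Q = ΔT / R_total = 37 / 0.07072

Q ≈ 523 W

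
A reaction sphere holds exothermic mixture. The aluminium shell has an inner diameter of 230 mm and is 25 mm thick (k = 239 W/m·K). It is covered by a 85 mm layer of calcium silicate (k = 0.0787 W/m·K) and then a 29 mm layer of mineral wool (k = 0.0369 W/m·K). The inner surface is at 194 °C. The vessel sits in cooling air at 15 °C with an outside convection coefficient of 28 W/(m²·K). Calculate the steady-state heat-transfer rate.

Q ≈ 46.3 W

Spherical conduction: R = (1/r_in − 1/r_out)/(4πk) per layer; series-sum.
R_aluminium shell = (1/0.115 − 1/0.14)/(4π×239) = 5.17×10^-4 K/W
R_calcium silicate = (1/0.14 − 1/0.225)/(4π×0.0787) = 2.728 K/W
R_mineral wool = (1/0.225 − 1/0.254)/(4π×0.0369) = 1.094 K/W
R_outer film = 1/(h·4πr_o²) = 1/(28×4π×0.254²) = 0.04405 K/W
R_total = 3.867 K/W
Q = ΔT/R_total = 179/3.867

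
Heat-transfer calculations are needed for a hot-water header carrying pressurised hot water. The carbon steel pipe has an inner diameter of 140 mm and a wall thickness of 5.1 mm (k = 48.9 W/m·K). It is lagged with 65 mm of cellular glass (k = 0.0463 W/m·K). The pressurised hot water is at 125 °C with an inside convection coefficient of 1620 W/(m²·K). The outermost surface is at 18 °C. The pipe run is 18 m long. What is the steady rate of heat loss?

Q ≈ 898 W

Treating each annulus and film as a series resistance:
R_inner film = 1/(h_i·2πr₁L) = 1/(1620×2π×0.07×18) = 7.797×10^-5 K/W
R_carbon steel pipe wall = ln(75.1/70)/(2π×48.9×18) = 1.272×10^-5 K/W
R_cellular glass = ln(140.1/75.1)/(2π×0.0463×18) = 0.1191 K/W
R_total = 0.1192 K/W
Q = ΔT/R_total = 107/0.1192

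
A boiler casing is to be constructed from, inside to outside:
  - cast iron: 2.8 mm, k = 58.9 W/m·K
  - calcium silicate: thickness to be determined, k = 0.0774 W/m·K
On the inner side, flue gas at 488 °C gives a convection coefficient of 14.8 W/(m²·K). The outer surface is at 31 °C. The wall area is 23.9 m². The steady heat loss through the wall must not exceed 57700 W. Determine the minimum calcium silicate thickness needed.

Treating each layer as a thermal resistance in series:
R_inner film = 1/(h_i·A) = 1/(14.8×23.9) = 0.002827 K/W
R_cast iron = L/(kA) = 0.0028/(58.9×23.9) = 1.989×10^-6 K/W
Sum of the known resistances R_other = 0.002829 K/W
Required total resistance R_tot = ΔT/Q_allow = 457/57700 = 0.00792 K/W
R_calcium silicate = R_tot − R_other = 0.005091 K/W
L = R·k·A = 0.005091×0.0774×23.9

L ≈ 9.42 mm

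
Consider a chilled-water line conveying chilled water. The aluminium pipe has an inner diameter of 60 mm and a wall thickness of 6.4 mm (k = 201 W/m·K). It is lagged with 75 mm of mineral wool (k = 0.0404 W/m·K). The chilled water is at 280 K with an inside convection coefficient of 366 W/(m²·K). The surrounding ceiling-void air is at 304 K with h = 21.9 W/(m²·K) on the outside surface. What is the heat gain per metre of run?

q′ ≈ 5.35 W/m

Radial resistances (cylindrical: R_cond = ln(r_o/r_i)/(2πkL), R_conv = 1/(h·2πrL)):
R_inner film = 1/(h_i·2πr₁L) = 1/(366×2π×0.03×1) = 0.01449 K/W
R_aluminium pipe wall = ln(36.4/30)/(2π×201×1) = 1.531×10^-4 K/W
R_mineral wool = ln(111.4/36.4)/(2π×0.0404×1) = 4.407 K/W
R_outer film = 1/(h_o·2πr_oL) = 1/(21.9×2π×0.1114×1) = 0.06524 K/W
R_total = 4.486 K/W
Q = ΔT/R_total = 24/4.486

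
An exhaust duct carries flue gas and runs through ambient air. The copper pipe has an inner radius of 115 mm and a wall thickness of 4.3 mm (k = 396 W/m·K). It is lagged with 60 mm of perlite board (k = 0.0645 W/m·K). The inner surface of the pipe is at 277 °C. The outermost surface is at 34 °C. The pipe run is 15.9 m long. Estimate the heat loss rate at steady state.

Q ≈ 3840 W

Cylindrical conduction, so R = ln(r₂/r₁)/(2πkL) per layer, in series:
R_copper pipe wall = ln(119.3/115)/(2π×396×15.9) = 9.279×10^-7 K/W
R_perlite board = ln(179.3/119.3)/(2π×0.0645×15.9) = 0.06323 K/W
R_total = 0.06323 K/W
Q = ΔT/R_total = 243/0.06323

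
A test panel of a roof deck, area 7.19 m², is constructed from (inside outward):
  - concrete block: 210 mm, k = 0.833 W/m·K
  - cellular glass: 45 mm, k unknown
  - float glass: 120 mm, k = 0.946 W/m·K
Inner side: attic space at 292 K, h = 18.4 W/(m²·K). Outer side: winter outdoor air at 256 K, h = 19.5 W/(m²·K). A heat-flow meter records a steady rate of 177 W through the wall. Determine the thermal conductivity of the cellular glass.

Treating each layer as a thermal resistance in series:
R_inner film = 1/(h_i·A) = 1/(18.4×7.19) = 0.007559 K/W
R_concrete block = L/(kA) = 0.21/(0.833×7.19) = 0.03506 K/W
R_float glass = L/(kA) = 0.12/(0.946×7.19) = 0.01764 K/W
R_outer film = 1/(h_o·A) = 1/(19.5×7.19) = 0.007132 K/W
Sum of known resistances R_other = 0.0674 K/W
Total R = ΔT/Q = 36/177 = 0.2034 K/W
R_cellular glass = R_total − R_other = 0.136 K/W
k = L/(R·A) = 0.045/(0.136×7.19)

k ≈ 0.046 W/(m·K)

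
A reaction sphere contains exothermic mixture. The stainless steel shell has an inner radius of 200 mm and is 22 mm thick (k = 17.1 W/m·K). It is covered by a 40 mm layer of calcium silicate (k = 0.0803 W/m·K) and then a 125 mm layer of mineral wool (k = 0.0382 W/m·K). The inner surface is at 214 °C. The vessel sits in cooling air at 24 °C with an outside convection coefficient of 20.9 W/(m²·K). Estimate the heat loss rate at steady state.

Q ≈ 58 W

Spherical conduction: R = (1/r_in − 1/r_out)/(4πk) per layer; series-sum.
R_stainless steel shell = (1/0.2 − 1/0.222)/(4π×17.1) = 0.002306 K/W
R_calcium silicate = (1/0.222 − 1/0.262)/(4π×0.0803) = 0.6815 K/W
R_mineral wool = (1/0.262 − 1/0.387)/(4π×0.0382) = 2.568 K/W
R_outer film = 1/(h·4πr_o²) = 1/(20.9×4π×0.387²) = 0.02542 K/W
R_total = 3.277 K/W
Q = ΔT/R_total = 190/3.277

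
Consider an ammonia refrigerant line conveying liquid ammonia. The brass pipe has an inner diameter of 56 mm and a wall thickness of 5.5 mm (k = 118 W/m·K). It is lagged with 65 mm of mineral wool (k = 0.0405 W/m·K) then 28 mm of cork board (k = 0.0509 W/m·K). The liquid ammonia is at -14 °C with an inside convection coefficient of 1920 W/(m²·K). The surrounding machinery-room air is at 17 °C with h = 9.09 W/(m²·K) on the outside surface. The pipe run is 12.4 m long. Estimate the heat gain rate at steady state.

Radial resistances (cylindrical: R_cond = ln(r_o/r_i)/(2πkL), R_conv = 1/(h·2πrL)):
R_inner film = 1/(h_i·2πr₁L) = 1/(1920×2π×0.028×12.4) = 2.387×10^-4 K/W
R_brass pipe wall = ln(33.5/28)/(2π×118×12.4) = 1.951×10^-5 K/W
R_mineral wool = ln(98.5/33.5)/(2π×0.0405×12.4) = 0.3418 K/W
R_cork board = ln(126.5/98.5)/(2π×0.0509×12.4) = 0.06309 K/W
R_outer film = 1/(h_o·2πr_oL) = 1/(9.09×2π×0.1265×12.4) = 0.01116 K/W
R_total = 0.4163 K/W
Q = ΔT/R_total = 31/0.4163

Q ≈ 74.5 W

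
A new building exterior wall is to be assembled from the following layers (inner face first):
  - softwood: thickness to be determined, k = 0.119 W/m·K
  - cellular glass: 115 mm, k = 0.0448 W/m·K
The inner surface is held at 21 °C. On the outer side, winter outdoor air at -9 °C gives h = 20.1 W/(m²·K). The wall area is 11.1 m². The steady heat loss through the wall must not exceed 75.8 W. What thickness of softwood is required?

L ≈ 211 mm

Series thermal resistances:
R_cellular glass = L/(kA) = 0.115/(0.0448×11.1) = 0.2313 K/W
R_outer film = 1/(h_o·A) = 1/(20.1×11.1) = 0.004482 K/W
Sum of the known resistances R_other = 0.2357 K/W
Required total resistance R_tot = ΔT/Q_allow = 30/75.8 = 0.3958 K/W
R_softwood = R_tot − R_other = 0.16 K/W
L = R·k·A = 0.16×0.119×11.1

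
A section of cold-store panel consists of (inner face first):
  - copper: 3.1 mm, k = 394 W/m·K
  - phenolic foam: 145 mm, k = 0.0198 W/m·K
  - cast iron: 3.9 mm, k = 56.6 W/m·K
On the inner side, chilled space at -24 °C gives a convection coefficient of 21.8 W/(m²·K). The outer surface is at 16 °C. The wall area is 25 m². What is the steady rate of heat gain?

Q ≈ 136 W

Thermal resistances in series:
R_inner film = 1/(h_i·A) = 1/(21.8×25) = 0.001835 K/W
R_copper = L/(kA) = 0.0031/(394×25) = 3.147×10^-7 K/W
R_phenolic foam = L/(kA) = 0.145/(0.0198×25) = 0.2929 K/W
R_cast iron = L/(kA) = 0.0039/(56.6×25) = 2.756×10^-6 K/W
R_total = 0.2948 K/W
Q = ΔT / R_total = 40 / 0.2948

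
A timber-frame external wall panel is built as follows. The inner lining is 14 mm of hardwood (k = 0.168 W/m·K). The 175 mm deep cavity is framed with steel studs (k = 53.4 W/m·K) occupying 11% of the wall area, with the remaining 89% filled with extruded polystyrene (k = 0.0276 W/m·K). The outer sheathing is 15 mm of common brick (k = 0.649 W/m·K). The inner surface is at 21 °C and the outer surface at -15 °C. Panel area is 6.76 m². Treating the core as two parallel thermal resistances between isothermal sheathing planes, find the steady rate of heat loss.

Q ≈ 1790 W

Sheathing layers in series; stud and cavity paths in parallel between them.
R_inner = 0.014/(0.168×6.76) = 0.01233 K/W
R_stud  = 0.175/(53.4×0.11×6.76) = 0.004407 K/W
R_cav   = 0.175/(0.0276×0.89×6.76) = 1.054 K/W
1/R_core = 1/R_stud + 1/R_cav → R_core = 0.004389 K/W
R_outer = 0.015/(0.649×6.76) = 0.003419 K/W
R_total = 0.02014 K/W
Q = ΔT/R_total = 36/0.02014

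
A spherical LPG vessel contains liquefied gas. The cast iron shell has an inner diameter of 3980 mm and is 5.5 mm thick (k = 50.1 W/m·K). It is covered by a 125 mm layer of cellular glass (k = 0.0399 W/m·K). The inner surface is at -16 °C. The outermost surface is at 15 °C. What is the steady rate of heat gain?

Q ≈ 526 W

Each spherical layer contributes R = (1/r_i − 1/r_o)/(4πk):
R_cast iron shell = (1/1.99 − 1/1.9955)/(4π×50.1) = 2.2×10^-6 K/W
R_cellular glass = (1/1.9955 − 1/2.1205)/(4π×0.0399) = 0.05892 K/W
R_total = 0.05892 K/W
Q = ΔT/R_total = 31/0.05892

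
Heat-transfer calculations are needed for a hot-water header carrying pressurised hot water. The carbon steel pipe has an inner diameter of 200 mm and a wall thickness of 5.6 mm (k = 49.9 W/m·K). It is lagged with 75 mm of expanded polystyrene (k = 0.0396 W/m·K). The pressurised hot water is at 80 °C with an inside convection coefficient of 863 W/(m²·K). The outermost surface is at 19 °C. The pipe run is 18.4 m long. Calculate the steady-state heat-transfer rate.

Q ≈ 520 W

Radial resistances (cylindrical: R_cond = ln(r_o/r_i)/(2πkL), R_conv = 1/(h·2πrL)):
R_inner film = 1/(h_i·2πr₁L) = 1/(863×2π×0.1×18.4) = 1.002×10^-4 K/W
R_carbon steel pipe wall = ln(105.6/100)/(2π×49.9×18.4) = 9.445×10^-6 K/W
R_expanded polystyrene = ln(180.6/105.6)/(2π×0.0396×18.4) = 0.1172 K/W
R_total = 0.1173 K/W
Q = ΔT/R_total = 61/0.1173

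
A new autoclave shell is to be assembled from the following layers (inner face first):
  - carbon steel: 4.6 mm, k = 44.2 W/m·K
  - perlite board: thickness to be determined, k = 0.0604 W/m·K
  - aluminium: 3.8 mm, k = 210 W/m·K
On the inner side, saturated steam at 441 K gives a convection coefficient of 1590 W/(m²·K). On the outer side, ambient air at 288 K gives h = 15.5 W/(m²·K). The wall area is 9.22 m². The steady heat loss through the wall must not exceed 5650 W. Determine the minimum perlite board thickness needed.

Treating each layer as a thermal resistance in series:
R_inner film = 1/(h_i·A) = 1/(1590×9.22) = 6.821×10^-5 K/W
R_carbon steel = L/(kA) = 0.0046/(44.2×9.22) = 1.129×10^-5 K/W
R_aluminium = L/(kA) = 0.0038/(210×9.22) = 1.963×10^-6 K/W
R_outer film = 1/(h_o·A) = 1/(15.5×9.22) = 0.006997 K/W
Sum of the known resistances R_other = 0.007079 K/W
Required total resistance R_tot = ΔT/Q_allow = 153/5650 = 0.02708 K/W
R_perlite board = R_tot − R_other = 0.02 K/W
L = R·k·A = 0.02×0.0604×9.22

L ≈ 11.1 mm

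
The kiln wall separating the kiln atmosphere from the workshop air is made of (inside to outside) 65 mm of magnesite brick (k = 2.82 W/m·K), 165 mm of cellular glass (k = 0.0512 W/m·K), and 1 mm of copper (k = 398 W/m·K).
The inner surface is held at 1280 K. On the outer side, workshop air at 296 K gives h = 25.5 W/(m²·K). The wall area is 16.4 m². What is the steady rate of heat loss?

Model the wall as resistances in series:
R_magnesite brick = L/(kA) = 0.065/(2.82×16.4) = 0.001405 K/W
R_cellular glass = L/(kA) = 0.165/(0.0512×16.4) = 0.1965 K/W
R_copper = L/(kA) = 0.001/(398×16.4) = 1.532×10^-7 K/W
R_outer film = 1/(h_o·A) = 1/(25.5×16.4) = 0.002391 K/W
R_total = 0.2003 K/W
Q = ΔT / R_total = 984 / 0.2003

Q ≈ 4910 W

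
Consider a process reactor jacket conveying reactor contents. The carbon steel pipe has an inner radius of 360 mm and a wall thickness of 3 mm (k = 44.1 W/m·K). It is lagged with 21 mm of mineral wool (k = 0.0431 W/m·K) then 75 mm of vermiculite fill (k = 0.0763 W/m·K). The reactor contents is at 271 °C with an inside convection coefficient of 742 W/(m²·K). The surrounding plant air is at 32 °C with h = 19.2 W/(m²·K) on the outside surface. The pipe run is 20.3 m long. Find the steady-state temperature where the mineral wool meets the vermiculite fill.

T ≈ 188 °C

Per-layer cylindrical resistances, series-summed:
R_inner film = 1/(h_i·2πr₁L) = 1/(742×2π×0.36×20.3) = 2.935×10^-5 K/W
R_carbon steel pipe wall = ln(363/360)/(2π×44.1×20.3) = 1.475×10^-6 K/W
R_mineral wool = ln(384/363)/(2π×0.0431×20.3) = 0.01023 K/W
R_vermiculite fill = ln(459/384)/(2π×0.0763×20.3) = 0.01833 K/W
R_outer film = 1/(h_o·2πr_oL) = 1/(19.2×2π×0.459×20.3) = 8.896×10^-4 K/W
R_total = 0.02948 K/W
Q = ΔT/R_total = 239/0.02948
Q = 8110 W
T_interface = T_inner − Q·ΣR(inner→interface) = 271 − 8110×0.01026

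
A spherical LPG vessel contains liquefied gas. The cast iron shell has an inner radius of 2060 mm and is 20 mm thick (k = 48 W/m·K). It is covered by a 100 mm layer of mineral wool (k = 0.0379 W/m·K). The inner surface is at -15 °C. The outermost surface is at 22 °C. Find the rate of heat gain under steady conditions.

For a spherical shell R = (1/r₁ − 1/r₂)/(4πk); film R = 1/(h·4πr²). In series:
R_cast iron shell = (1/2.06 − 1/2.08)/(4π×48) = 7.738×10^-6 K/W
R_mineral wool = (1/2.08 − 1/2.18)/(4π×0.0379) = 0.04631 K/W
R_total = 0.04631 K/W
Q = ΔT/R_total = 37/0.04631

Q ≈ 799 W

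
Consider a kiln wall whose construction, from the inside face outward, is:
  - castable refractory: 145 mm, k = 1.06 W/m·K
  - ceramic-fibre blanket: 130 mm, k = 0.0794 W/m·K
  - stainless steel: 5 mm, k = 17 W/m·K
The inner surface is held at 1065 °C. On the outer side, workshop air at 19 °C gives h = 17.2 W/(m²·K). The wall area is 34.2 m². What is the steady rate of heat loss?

Q ≈ 19500 W

Thermal resistances in series:
R_castable refractory = L/(kA) = 0.145/(1.06×34.2) = 0.004 K/W
R_ceramic-fibre blanket = L/(kA) = 0.13/(0.0794×34.2) = 0.04787 K/W
R_stainless steel = L/(kA) = 0.005/(17×34.2) = 8.6×10^-6 K/W
R_outer film = 1/(h_o·A) = 1/(17.2×34.2) = 0.0017 K/W
R_total = 0.05358 K/W
Q = ΔT / R_total = 1046 / 0.05358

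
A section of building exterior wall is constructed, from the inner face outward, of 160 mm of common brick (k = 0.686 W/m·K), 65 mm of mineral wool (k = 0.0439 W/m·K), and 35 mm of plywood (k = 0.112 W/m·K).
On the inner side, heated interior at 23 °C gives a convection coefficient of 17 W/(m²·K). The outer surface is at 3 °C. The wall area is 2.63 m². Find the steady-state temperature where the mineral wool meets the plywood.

T ≈ 6 °C

Series thermal resistances:
R_inner film = 1/(h_i·A) = 1/(17×2.63) = 0.02237 K/W
R_common brick = L/(kA) = 0.16/(0.686×2.63) = 0.08868 K/W
R_mineral wool = L/(kA) = 0.065/(0.0439×2.63) = 0.563 K/W
R_plywood = L/(kA) = 0.035/(0.112×2.63) = 0.1188 K/W
R_total = 0.7929 K/W;  Q = ΔT/R_total = 20/0.7929 = 25.23 W
T_interface = T_inner − Q·ΣR(inner→interface) = 23 − 25.2×0.674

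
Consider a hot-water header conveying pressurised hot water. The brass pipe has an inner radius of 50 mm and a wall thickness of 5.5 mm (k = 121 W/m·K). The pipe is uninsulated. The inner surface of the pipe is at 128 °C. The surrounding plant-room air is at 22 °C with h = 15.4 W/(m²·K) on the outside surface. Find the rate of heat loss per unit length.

q′ ≈ 569 W/m

Radial resistances (cylindrical: R_cond = ln(r_o/r_i)/(2πkL), R_conv = 1/(h·2πrL)):
R_brass pipe wall = ln(55.5/50)/(2π×121×1) = 1.373×10^-4 K/W
R_outer film = 1/(h_o·2πr_oL) = 1/(15.4×2π×0.0555×1) = 0.1862 K/W
R_total = 0.1863 K/W
Q = ΔT/R_total = 106/0.1863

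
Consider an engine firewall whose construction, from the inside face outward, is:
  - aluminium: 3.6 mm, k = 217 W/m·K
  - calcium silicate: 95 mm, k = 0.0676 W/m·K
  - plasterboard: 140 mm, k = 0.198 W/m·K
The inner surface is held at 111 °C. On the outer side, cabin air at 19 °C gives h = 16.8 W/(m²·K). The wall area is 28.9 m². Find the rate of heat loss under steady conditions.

Using the resistance-network approach (series):
R_aluminium = L/(kA) = 0.0036/(217×28.9) = 5.74×10^-7 K/W
R_calcium silicate = L/(kA) = 0.095/(0.0676×28.9) = 0.04863 K/W
R_plasterboard = L/(kA) = 0.14/(0.198×28.9) = 0.02447 K/W
R_outer film = 1/(h_o·A) = 1/(16.8×28.9) = 0.00206 K/W
R_total = 0.07515 K/W
Q = ΔT / R_total = 92 / 0.07515

Q ≈ 1220 W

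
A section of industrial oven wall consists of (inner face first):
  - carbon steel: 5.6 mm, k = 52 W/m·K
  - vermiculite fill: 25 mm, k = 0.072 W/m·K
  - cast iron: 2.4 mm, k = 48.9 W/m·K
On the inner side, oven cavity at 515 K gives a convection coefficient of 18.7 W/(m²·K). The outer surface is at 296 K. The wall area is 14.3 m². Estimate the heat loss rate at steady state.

Using the resistance-network approach (series):
R_inner film = 1/(h_i·A) = 1/(18.7×14.3) = 0.00374 K/W
R_carbon steel = L/(kA) = 0.0056/(52×14.3) = 7.531×10^-6 K/W
R_vermiculite fill = L/(kA) = 0.025/(0.072×14.3) = 0.02428 K/W
R_cast iron = L/(kA) = 0.0024/(48.9×14.3) = 3.432×10^-6 K/W
R_total = 0.02803 K/W
Q = ΔT / R_total = 219 / 0.02803

Q ≈ 7810 W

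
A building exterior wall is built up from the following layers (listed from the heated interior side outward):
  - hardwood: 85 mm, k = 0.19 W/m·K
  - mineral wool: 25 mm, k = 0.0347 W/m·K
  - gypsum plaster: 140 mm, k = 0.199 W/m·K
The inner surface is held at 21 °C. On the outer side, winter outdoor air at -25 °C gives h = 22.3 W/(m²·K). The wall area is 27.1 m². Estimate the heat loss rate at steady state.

Q ≈ 651 W

Treating each layer as a thermal resistance in series:
R_hardwood = L/(kA) = 0.085/(0.19×27.1) = 0.01651 K/W
R_mineral wool = L/(kA) = 0.025/(0.0347×27.1) = 0.02659 K/W
R_gypsum plaster = L/(kA) = 0.14/(0.199×27.1) = 0.02596 K/W
R_outer film = 1/(h_o·A) = 1/(22.3×27.1) = 0.001655 K/W
R_total = 0.07071 K/W
Q = ΔT / R_total = 46 / 0.07071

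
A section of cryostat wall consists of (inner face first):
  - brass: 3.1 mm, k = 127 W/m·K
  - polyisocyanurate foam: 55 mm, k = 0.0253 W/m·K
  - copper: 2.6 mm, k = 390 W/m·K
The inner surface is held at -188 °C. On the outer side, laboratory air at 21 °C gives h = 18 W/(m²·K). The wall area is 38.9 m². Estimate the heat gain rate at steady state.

Q ≈ 3650 W

Series thermal resistances:
R_brass = L/(kA) = 0.0031/(127×38.9) = 6.275×10^-7 K/W
R_polyisocyanurate foam = L/(kA) = 0.055/(0.0253×38.9) = 0.05588 K/W
R_copper = L/(kA) = 0.0026/(390×38.9) = 1.714×10^-7 K/W
R_outer film = 1/(h_o·A) = 1/(18×38.9) = 0.001428 K/W
R_total = 0.05731 K/W
Q = ΔT / R_total = 209 / 0.05731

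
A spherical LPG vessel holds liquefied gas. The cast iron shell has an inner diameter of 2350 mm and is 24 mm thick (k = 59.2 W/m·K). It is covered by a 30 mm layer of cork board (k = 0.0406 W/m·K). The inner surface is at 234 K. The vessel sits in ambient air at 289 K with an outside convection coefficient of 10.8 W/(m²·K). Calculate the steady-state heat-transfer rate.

Q ≈ 1230 W

Radial (spherical) resistances in series:
R_cast iron shell = (1/1.175 − 1/1.199)/(4π×59.2) = 2.29×10^-5 K/W
R_cork board = (1/1.199 − 1/1.229)/(4π×0.0406) = 0.0399 K/W
R_outer film = 1/(h·4πr_o²) = 1/(10.8×4π×1.229²) = 0.004878 K/W
R_total = 0.0448 K/W
Q = ΔT/R_total = 55/0.0448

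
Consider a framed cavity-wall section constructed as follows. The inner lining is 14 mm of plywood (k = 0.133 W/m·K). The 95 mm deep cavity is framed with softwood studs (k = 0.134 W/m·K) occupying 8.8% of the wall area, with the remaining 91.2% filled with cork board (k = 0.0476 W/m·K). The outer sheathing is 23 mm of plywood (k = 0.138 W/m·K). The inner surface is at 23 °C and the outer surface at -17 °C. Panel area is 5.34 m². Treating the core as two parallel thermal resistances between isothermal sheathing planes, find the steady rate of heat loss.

Q ≈ 107 W

Sheathing layers in series; stud and cavity paths in parallel between them.
R_inner = 0.014/(0.133×5.34) = 0.01971 K/W
R_stud  = 0.095/(0.134×0.088×5.34) = 1.509 K/W
R_cav   = 0.095/(0.0476×0.912×5.34) = 0.4098 K/W
1/R_core = 1/R_stud + 1/R_cav → R_core = 0.3223 K/W
R_outer = 0.023/(0.138×5.34) = 0.03121 K/W
R_total = 0.3732 K/W
Q = ΔT/R_total = 40/0.3732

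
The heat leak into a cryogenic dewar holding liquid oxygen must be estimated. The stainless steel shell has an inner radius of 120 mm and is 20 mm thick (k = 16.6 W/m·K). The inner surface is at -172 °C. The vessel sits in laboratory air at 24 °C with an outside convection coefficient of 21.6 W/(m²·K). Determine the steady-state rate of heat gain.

For a spherical shell R = (1/r₁ − 1/r₂)/(4πk); film R = 1/(h·4πr²). In series:
R_stainless steel shell = (1/0.12 − 1/0.14)/(4π×16.6) = 0.005707 K/W
R_outer film = 1/(h·4πr_o²) = 1/(21.6×4π×0.14²) = 0.188 K/W
R_total = 0.1937 K/W
Q = ΔT/R_total = 196/0.1937

Q ≈ 1010 W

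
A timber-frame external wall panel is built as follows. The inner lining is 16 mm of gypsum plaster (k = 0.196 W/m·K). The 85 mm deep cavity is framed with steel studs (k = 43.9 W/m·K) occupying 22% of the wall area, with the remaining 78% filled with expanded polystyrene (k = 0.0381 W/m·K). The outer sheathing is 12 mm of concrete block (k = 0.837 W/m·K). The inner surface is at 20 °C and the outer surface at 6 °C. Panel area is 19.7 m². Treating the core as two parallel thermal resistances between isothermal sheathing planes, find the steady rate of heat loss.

Q ≈ 2630 W

Sheathing layers in series; stud and cavity paths in parallel between them.
R_inner = 0.016/(0.196×19.7) = 0.004144 K/W
R_stud  = 0.085/(43.9×0.22×19.7) = 4.468×10^-4 K/W
R_cav   = 0.085/(0.0381×0.78×19.7) = 0.1452 K/W
1/R_core = 1/R_stud + 1/R_cav → R_core = 4.454×10^-4 K/W
R_outer = 0.012/(0.837×19.7) = 7.278×10^-4 K/W
R_total = 0.005317 K/W
Q = ΔT/R_total = 14/0.005317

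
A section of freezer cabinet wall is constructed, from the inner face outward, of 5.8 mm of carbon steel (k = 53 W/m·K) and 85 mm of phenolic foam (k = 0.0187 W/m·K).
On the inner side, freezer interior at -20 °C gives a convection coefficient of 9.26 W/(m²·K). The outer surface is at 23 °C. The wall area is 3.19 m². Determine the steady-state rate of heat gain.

Using the resistance-network approach (series):
R_inner film = 1/(h_i·A) = 1/(9.26×3.19) = 0.03385 K/W
R_carbon steel = L/(kA) = 0.0058/(53×3.19) = 3.431×10^-5 K/W
R_phenolic foam = L/(kA) = 0.085/(0.0187×3.19) = 1.425 K/W
R_total = 1.459 K/W
Q = ΔT / R_total = 43 / 1.459

Q ≈ 29.5 W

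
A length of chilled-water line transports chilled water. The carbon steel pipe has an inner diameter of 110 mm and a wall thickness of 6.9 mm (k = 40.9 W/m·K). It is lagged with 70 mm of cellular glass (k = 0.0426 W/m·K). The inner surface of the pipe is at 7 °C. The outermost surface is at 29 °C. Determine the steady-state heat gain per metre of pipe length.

q′ ≈ 7.78 W/m

Treating each annulus and film as a series resistance:
R_carbon steel pipe wall = ln(61.9/55)/(2π×40.9×1) = 4.599×10^-4 K/W
R_cellular glass = ln(131.9/61.9)/(2π×0.0426×1) = 2.826 K/W
R_total = 2.827 K/W
Q = ΔT/R_total = 22/2.827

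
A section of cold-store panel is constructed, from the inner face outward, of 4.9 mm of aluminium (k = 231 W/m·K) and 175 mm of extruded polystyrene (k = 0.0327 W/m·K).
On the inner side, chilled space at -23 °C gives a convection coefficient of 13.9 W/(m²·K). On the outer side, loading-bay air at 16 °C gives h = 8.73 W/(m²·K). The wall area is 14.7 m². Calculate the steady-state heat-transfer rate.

Series thermal resistances:
R_inner film = 1/(h_i·A) = 1/(13.9×14.7) = 0.004894 K/W
R_aluminium = L/(kA) = 0.0049/(231×14.7) = 1.443×10^-6 K/W
R_extruded polystyrene = L/(kA) = 0.175/(0.0327×14.7) = 0.3641 K/W
R_outer film = 1/(h_o·A) = 1/(8.73×14.7) = 0.007792 K/W
R_total = 0.3767 K/W
Q = ΔT / R_total = 39 / 0.3767

Q ≈ 104 W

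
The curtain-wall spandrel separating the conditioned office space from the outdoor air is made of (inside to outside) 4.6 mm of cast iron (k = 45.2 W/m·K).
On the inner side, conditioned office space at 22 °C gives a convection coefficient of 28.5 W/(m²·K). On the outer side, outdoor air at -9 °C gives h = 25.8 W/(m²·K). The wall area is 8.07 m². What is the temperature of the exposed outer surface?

Treating each layer as a thermal resistance in series:
R_inner film = 1/(h_i·A) = 1/(28.5×8.07) = 0.004348 K/W
R_cast iron = L/(kA) = 0.0046/(45.2×8.07) = 1.261×10^-5 K/W
R_outer film = 1/(h_o·A) = 1/(25.8×8.07) = 0.004803 K/W
R_total = 0.009163 K/W;  Q = ΔT/R_total = 31/0.009163 = 3383 W
T_interface = T_inner − Q·ΣR(inner→interface) = 22 − 3380×0.004361

T ≈ 7.25 °C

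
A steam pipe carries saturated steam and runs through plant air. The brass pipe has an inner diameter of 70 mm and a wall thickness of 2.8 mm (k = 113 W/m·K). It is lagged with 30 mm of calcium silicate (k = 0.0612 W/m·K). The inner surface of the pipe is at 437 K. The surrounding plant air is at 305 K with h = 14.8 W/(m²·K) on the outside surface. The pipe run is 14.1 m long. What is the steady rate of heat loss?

Q ≈ 1110 W

Cylindrical conduction, so R = ln(r₂/r₁)/(2πkL) per layer, in series:
R_brass pipe wall = ln(37.8/35)/(2π×113×14.1) = 7.688×10^-6 K/W
R_calcium silicate = ln(67.8/37.8)/(2π×0.0612×14.1) = 0.1078 K/W
R_outer film = 1/(h_o·2πr_oL) = 1/(14.8×2π×0.0678×14.1) = 0.01125 K/W
R_total = 0.119 K/W
Q = ΔT/R_total = 132/0.119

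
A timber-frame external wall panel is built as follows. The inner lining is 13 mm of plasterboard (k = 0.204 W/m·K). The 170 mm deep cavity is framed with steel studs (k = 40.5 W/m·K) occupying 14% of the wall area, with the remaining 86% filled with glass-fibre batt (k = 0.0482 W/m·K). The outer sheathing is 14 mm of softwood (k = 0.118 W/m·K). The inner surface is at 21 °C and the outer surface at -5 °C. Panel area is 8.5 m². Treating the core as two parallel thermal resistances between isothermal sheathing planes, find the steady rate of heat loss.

Q ≈ 1040 W

Sheathing layers in series; stud and cavity paths in parallel between them.
R_inner = 0.013/(0.204×8.5) = 0.007497 K/W
R_stud  = 0.17/(40.5×0.14×8.5) = 0.003527 K/W
R_cav   = 0.17/(0.0482×0.86×8.5) = 0.4825 K/W
1/R_core = 1/R_stud + 1/R_cav → R_core = 0.003502 K/W
R_outer = 0.014/(0.118×8.5) = 0.01396 K/W
R_total = 0.02496 K/W
Q = ΔT/R_total = 26/0.02496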